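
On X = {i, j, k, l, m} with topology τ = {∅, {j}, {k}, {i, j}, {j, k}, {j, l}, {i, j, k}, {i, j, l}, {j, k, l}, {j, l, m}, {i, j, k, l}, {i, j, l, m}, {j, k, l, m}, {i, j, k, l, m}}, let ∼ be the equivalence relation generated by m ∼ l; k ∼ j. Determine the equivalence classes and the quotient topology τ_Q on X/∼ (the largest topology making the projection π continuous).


X/∼ = {[i], [j=k], [l=m]}; |τ_Q| = 5.

Equivalence classes: [i], [j=k], [l=m].
Quotient map π: X → X/∼ sends i ↦ [i], j ↦ [j=k], k ↦ [j=k], l ↦ [l=m], m ↦ [l=m].
For each subset V ⊆ X/∼, compute π^{-1}(V) ⊆ X and check whether π^{-1}(V) ∈ τ. V is open in τ_Q iff π^{-1}(V) ∈ τ.
  V = {}: π^{-1}(V) = ∅ ∈ τ ✓.
  V = {[i]}: π^{-1}(V) = {i} ∉ τ ✗.
  V = {[j=k]}: π^{-1}(V) = {j, k} ∈ τ ✓.
  V = {[i], [j=k]}: π^{-1}(V) = {i, j, k} ∈ τ ✓.
  V = {[l=m]}: π^{-1}(V) = {l, m} ∉ τ ✗.
  V = {[i], [l=m]}: π^{-1}(V) = {i, l, m} ∉ τ ✗.
  V = {[j=k], [l=m]}: π^{-1}(V) = {j, k, l, m} ∈ τ ✓.
  V = {[i], [j=k], [l=m]}: π^{-1}(V) = {i, j, k, l, m} ∈ τ ✓.
Open sets in the quotient: τ_Q = {{}, {[j=k]}, {[i], [j=k]}, {[j=k], [l=m]}, {[i], [j=k], [l=m]}} (5 elements).


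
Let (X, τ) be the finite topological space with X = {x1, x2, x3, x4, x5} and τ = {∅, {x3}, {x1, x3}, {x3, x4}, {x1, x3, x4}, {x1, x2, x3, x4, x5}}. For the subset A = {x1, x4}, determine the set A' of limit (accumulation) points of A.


A' = {x2, x5}

For each x ∈ X, list the open sets U ∈ τ with x ∈ U, then check whether U ∩ (A ∖ {x}) ≠ ∅ for every such U.
  x = x1: open {x1, x3} ∋ x has {x1, x3} ∩ (A ∖ {x1}) = ∅, so x is NOT a limit point.
  x = x2: opens ∋ x are {x1, x2, x3, x4, x5}; each meets A ∖ {x2}, so x IS a limit point.
  x = x3: open {x3} ∋ x has {x3} ∩ (A ∖ {x3}) = ∅, so x is NOT a limit point.
  x = x4: open {x3, x4} ∋ x has {x3, x4} ∩ (A ∖ {x4}) = ∅, so x is NOT a limit point.
  x = x5: opens ∋ x are {x1, x2, x3, x4, x5}; each meets A ∖ {x5}, so x IS a limit point.
Collecting: A' = {x2, x5}.


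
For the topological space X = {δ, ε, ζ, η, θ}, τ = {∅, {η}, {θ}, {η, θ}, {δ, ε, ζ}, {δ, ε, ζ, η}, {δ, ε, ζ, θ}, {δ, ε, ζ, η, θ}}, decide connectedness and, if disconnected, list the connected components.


(X, τ) is disconnected; components = [{η}, {θ}, {δ, ε, ζ}].

Find clopen sets (U ∈ τ with X ∖ U ∈ τ):
  U = ∅, X ∖ U = {δ, ε, ζ, η, θ} — both open, so U is clopen.
  U = {η}, X ∖ U = {δ, ε, ζ, θ} — both open, so U is clopen.
  U = {θ}, X ∖ U = {δ, ε, ζ, η} — both open, so U is clopen.
  U = {η, θ}, X ∖ U = {δ, ε, ζ} — both open, so U is clopen.
  U = {δ, ε, ζ}, X ∖ U = {η, θ} — both open, so U is clopen.
  U = {δ, ε, ζ, η}, X ∖ U = {θ} — both open, so U is clopen.
  U = {δ, ε, ζ, θ}, X ∖ U = {η} — both open, so U is clopen.
  U = {δ, ε, ζ, η, θ}, X ∖ U = ∅ — both open, so U is clopen.
Nontrivial clopen(s) exist: e.g. {δ, ε, ζ, η}. So (X, τ) is disconnected.
Compute connected components by grouping points that agree on all clopens:
  component: {η}
  component: {θ}
  component: {δ, ε, ζ}


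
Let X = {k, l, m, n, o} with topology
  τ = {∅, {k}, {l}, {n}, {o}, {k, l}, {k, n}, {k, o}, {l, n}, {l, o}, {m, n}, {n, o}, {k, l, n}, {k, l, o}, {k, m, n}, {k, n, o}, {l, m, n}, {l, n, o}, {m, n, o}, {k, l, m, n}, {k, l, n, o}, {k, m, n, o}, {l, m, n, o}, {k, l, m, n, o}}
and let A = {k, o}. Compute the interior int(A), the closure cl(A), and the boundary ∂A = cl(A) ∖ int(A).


int(A) = {k, o}, cl(A) = {k, o}, ∂A = ∅.

Closed sets in (X, τ) are complements of opens:
  closed(X, τ) = {∅, {k}, {l}, {m}, {o}, {k, l}, {k, m}, {k, o}, {l, m}, {l, o}, {m, n}, {m, o}, {k, l, m}, {k, l, o}, {k, m, n}, {k, m, o}, {l, m, n}, {l, m, o}, {m, n, o}, {k, l, m, n}, {k, l, m, o}, {k, m, n, o}, {l, m, n, o}, {k, l, m, n, o}}.
int(A) = ⋃ {U ∈ τ : U ⊆ A}. Opens contained in A: ∅, {k}, {o}, {k, o}.
Taking the union of these: int(A) = {k, o}.
cl(A) = ⋂ {C closed : A ⊆ C}. Closed sets containing A: {k, o}, {k, l, o}, {k, m, o}, {k, l, m, o}, {k, m, n, o}, {k, l, m, n, o}.
Intersecting these: cl(A) = {k, o}.
∂A = cl(A) ∖ int(A) = {k, o} ∖ {k, o} = ∅.


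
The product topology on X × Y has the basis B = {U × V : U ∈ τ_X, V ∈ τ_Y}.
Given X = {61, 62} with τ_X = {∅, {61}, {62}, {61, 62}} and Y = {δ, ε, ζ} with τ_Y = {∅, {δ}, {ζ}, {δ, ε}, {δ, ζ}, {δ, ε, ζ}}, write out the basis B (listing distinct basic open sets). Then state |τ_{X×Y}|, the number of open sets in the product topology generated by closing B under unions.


Basis B = {∅ × ∅, {61} × {δ}, {61} × {ζ}, {62} × {δ}, {62} × {ζ}, {61} × {δ, ε}, {61} × {δ, ζ}, {61, 62} × {δ}, {61, 62} × {ζ}, {62} × {δ, ε}, {62} × {δ, ζ}, {61} × {δ, ε, ζ}, {62} × {δ, ε, ζ}, {61, 62} × {δ, ε}, {61, 62} × {δ, ζ}, {61, 62} × {δ, ε, ζ}}; |τ_{X×Y}| = 36.

Enumerate products U × V with U ∈ τ_X, V ∈ τ_Y (deduplicated):
  ∅ × ∅ = {} (∅)
  {61} × {δ} = {(61,δ)}
  {61} × {ζ} = {(61,ζ)}
  {62} × {δ} = {(62,δ)}
  {62} × {ζ} = {(62,ζ)}
  {61} × {δ, ε} = {(61,δ), (61,ε)}
  {61} × {δ, ζ} = {(61,δ), (61,ζ)}
  {61, 62} × {δ} = {(61,δ), (62,δ)}
  {61, 62} × {ζ} = {(61,ζ), (62,ζ)}
  {62} × {δ, ε} = {(62,δ), (62,ε)}
  {62} × {δ, ζ} = {(62,δ), (62,ζ)}
  {61} × {δ, ε, ζ} = {(61,δ), (61,ε), (61,ζ)}
  {62} × {δ, ε, ζ} = {(62,δ), (62,ε), (62,ζ)}
  {61, 62} × {δ, ε} = {(61,δ), (61,ε), (62,δ), (62,ε)}
  {61, 62} × {δ, ζ} = {(61,δ), (61,ζ), (62,δ), (62,ζ)}
  {61, 62} × {δ, ε, ζ} = {(61,δ), (61,ε), (61,ζ), (62,δ), (62,ε), (62,ζ)}
These 16 distinct sets form the basis B.
Close under arbitrary unions to get τ_{X×Y}; counting gives |τ_{X×Y}| = 36.


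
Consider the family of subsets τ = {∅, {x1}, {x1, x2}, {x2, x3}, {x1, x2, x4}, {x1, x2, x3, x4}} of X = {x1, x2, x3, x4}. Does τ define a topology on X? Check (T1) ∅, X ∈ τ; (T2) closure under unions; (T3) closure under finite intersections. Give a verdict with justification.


τ is NOT a topology on X.

Axiom (T1): ∅ ∈ τ? Yes; X ∈ τ? Yes.
Axiom (T2/T3): check pairwise unions and intersections of members of τ.
Counterexample for (T2): {x1} ∪ {x2, x3} = {x1, x2, x3} ∉ τ. Therefore τ is NOT a topology.


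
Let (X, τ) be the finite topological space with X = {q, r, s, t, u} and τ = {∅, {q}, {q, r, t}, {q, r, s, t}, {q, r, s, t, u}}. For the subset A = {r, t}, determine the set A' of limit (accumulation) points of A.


A' = {r, s, t, u}

For each x ∈ X, list the open sets U ∈ τ with x ∈ U, then check whether U ∩ (A ∖ {x}) ≠ ∅ for every such U.
  x = q: open {q} ∋ x has {q} ∩ (A ∖ {q}) = ∅, so x is NOT a limit point.
  x = r: opens ∋ x are {q, r, t}, {q, r, s, t}, {q, r, s, t, u}; each meets A ∖ {r}, so x IS a limit point.
  x = s: opens ∋ x are {q, r, s, t}, {q, r, s, t, u}; each meets A ∖ {s}, so x IS a limit point.
  x = t: opens ∋ x are {q, r, t}, {q, r, s, t}, {q, r, s, t, u}; each meets A ∖ {t}, so x IS a limit point.
  x = u: opens ∋ x are {q, r, s, t, u}; each meets A ∖ {u}, so x IS a limit point.
Collecting: A' = {r, s, t, u}.


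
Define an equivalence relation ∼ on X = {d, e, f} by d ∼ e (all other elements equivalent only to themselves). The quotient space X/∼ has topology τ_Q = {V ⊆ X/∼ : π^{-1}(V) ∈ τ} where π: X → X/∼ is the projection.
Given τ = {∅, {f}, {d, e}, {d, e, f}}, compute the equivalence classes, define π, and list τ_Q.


X/∼ = {[d=e], [f]}; |τ_Q| = 4.

Equivalence classes: [d=e], [f].
Quotient map π: X → X/∼ sends d ↦ [d=e], e ↦ [d=e], f ↦ [f].
For each subset V ⊆ X/∼, compute π^{-1}(V) ⊆ X and check whether π^{-1}(V) ∈ τ. V is open in τ_Q iff π^{-1}(V) ∈ τ.
  V = {}: π^{-1}(V) = ∅ ∈ τ ✓.
  V = {[d=e]}: π^{-1}(V) = {d, e} ∈ τ ✓.
  V = {[f]}: π^{-1}(V) = {f} ∈ τ ✓.
  V = {[d=e], [f]}: π^{-1}(V) = {d, e, f} ∈ τ ✓.
Open sets in the quotient: τ_Q = {{}, {[d=e]}, {[f]}, {[d=e], [f]}} (4 elements).


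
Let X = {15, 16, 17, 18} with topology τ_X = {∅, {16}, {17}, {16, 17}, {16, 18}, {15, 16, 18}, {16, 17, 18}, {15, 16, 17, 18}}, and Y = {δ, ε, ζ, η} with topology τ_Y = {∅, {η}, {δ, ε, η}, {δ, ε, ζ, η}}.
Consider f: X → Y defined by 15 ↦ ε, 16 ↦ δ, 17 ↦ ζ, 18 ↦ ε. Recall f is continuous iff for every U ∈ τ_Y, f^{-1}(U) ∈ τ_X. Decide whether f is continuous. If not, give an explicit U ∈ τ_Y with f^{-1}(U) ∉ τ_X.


f IS continuous.

Compute f^{-1}(U) for each U ∈ τ_Y:
  U = ∅: f^{-1}(U) = ∅ ∈ τ_X ✓.
  U = {η}: f^{-1}(U) = ∅ ∈ τ_X ✓.
  U = {δ, ε, η}: f^{-1}(U) = {15, 16, 18} ∈ τ_X ✓.
  U = {δ, ε, ζ, η}: f^{-1}(U) = {15, 16, 17, 18} ∈ τ_X ✓.
Every preimage lies in τ_X, so f IS continuous.


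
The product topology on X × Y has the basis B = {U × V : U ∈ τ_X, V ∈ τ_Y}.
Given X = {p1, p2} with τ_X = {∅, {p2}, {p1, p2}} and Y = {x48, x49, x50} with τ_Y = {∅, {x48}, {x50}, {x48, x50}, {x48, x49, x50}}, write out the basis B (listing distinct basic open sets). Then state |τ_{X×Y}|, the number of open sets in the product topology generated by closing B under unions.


Basis B = {∅ × ∅, {p2} × {x48}, {p2} × {x50}, {p1, p2} × {x48}, {p1, p2} × {x50}, {p2} × {x48, x50}, {p2} × {x48, x49, x50}, {p1, p2} × {x48, x50}, {p1, p2} × {x48, x49, x50}}; |τ_{X×Y}| = 14.

Enumerate products U × V with U ∈ τ_X, V ∈ τ_Y (deduplicated):
  ∅ × ∅ = {} (∅)
  {p2} × {x48} = {(p2,x48)}
  {p2} × {x50} = {(p2,x50)}
  {p1, p2} × {x48} = {(p1,x48), (p2,x48)}
  {p1, p2} × {x50} = {(p1,x50), (p2,x50)}
  {p2} × {x48, x50} = {(p2,x48), (p2,x50)}
  {p2} × {x48, x49, x50} = {(p2,x48), (p2,x49), (p2,x50)}
  {p1, p2} × {x48, x50} = {(p1,x48), (p1,x50), (p2,x48), (p2,x50)}
  {p1, p2} × {x48, x49, x50} = {(p1,x48), (p1,x49), (p1,x50), (p2,x48), (p2,x49), (p2,x50)}
These 9 distinct sets form the basis B.
Close under arbitrary unions to get τ_{X×Y}; counting gives |τ_{X×Y}| = 14.


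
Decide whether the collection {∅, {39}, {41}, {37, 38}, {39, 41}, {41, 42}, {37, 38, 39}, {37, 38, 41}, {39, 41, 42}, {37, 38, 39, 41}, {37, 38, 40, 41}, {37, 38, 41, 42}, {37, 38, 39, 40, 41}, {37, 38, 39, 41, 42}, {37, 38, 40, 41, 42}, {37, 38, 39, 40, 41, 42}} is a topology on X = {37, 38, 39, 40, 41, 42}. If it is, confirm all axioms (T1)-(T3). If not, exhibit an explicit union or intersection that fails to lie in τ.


τ IS a topology on X.

Axiom (T1): ∅ ∈ τ? Yes; X ∈ τ? Yes.
Axiom (T2/T3): check pairwise unions and intersections of members of τ.
All pairwise intersections and unions checked — each lies in τ. Therefore τ satisfies (T1), (T2), (T3): it IS a topology on X.


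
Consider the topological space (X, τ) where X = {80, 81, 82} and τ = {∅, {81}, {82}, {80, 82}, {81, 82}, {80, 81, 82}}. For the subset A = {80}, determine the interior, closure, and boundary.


int(A) = ∅, cl(A) = {80}, ∂A = {80}.

Closed sets in (X, τ) are complements of opens:
  closed(X, τ) = {∅, {80}, {81}, {80, 81}, {80, 82}, {80, 81, 82}}.
int(A) = ⋃ {U ∈ τ : U ⊆ A}. Opens contained in A: ∅.
Taking the union of these: int(A) = ∅.
cl(A) = ⋂ {C closed : A ⊆ C}. Closed sets containing A: {80}, {80, 81}, {80, 82}, {80, 81, 82}.
Intersecting these: cl(A) = {80}.
∂A = cl(A) ∖ int(A) = {80} ∖ ∅ = {80}.


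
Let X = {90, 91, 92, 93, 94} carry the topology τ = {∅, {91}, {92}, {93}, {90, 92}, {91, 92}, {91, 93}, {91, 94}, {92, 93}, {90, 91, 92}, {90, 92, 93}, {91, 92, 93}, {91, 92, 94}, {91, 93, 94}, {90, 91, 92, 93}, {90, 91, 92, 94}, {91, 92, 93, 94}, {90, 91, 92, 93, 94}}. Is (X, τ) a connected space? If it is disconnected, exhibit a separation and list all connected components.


(X, τ) is disconnected; components = [{93}, {90, 92}, {91, 94}].

Find clopen sets (U ∈ τ with X ∖ U ∈ τ):
  U = ∅, X ∖ U = {90, 91, 92, 93, 94} — both open, so U is clopen.
  U = {93}, X ∖ U = {90, 91, 92, 94} — both open, so U is clopen.
  U = {90, 92}, X ∖ U = {91, 93, 94} — both open, so U is clopen.
  U = {91, 94}, X ∖ U = {90, 92, 93} — both open, so U is clopen.
  U = {90, 92, 93}, X ∖ U = {91, 94} — both open, so U is clopen.
  U = {91, 93, 94}, X ∖ U = {90, 92} — both open, so U is clopen.
  U = {90, 91, 92, 94}, X ∖ U = {93} — both open, so U is clopen.
  U = {90, 91, 92, 93, 94}, X ∖ U = ∅ — both open, so U is clopen.
Nontrivial clopen(s) exist: e.g. {90, 92}. So (X, τ) is disconnected.
Compute connected components by grouping points that agree on all clopens:
  component: {93}
  component: {90, 92}
  component: {91, 94}


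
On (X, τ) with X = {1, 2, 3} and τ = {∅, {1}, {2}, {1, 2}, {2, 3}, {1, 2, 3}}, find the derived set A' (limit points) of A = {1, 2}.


A' = {3}

For each x ∈ X, list the open sets U ∈ τ with x ∈ U, then check whether U ∩ (A ∖ {x}) ≠ ∅ for every such U.
  x = 1: open {1} ∋ x has {1} ∩ (A ∖ {1}) = ∅, so x is NOT a limit point.
  x = 2: open {2} ∋ x has {2} ∩ (A ∖ {2}) = ∅, so x is NOT a limit point.
  x = 3: opens ∋ x are {2, 3}, {1, 2, 3}; each meets A ∖ {3}, so x IS a limit point.
Collecting: A' = {3}.


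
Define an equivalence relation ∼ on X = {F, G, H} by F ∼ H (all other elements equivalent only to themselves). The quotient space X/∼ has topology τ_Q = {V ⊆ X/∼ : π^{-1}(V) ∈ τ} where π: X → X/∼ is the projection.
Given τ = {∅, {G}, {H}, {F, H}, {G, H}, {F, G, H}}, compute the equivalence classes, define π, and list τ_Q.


X/∼ = {[F=H], [G]}; |τ_Q| = 4.

Equivalence classes: [F=H], [G].
Quotient map π: X → X/∼ sends F ↦ [F=H], G ↦ [G], H ↦ [F=H].
For each subset V ⊆ X/∼, compute π^{-1}(V) ⊆ X and check whether π^{-1}(V) ∈ τ. V is open in τ_Q iff π^{-1}(V) ∈ τ.
  V = {}: π^{-1}(V) = ∅ ∈ τ ✓.
  V = {[F=H]}: π^{-1}(V) = {F, H} ∈ τ ✓.
  V = {[G]}: π^{-1}(V) = {G} ∈ τ ✓.
  V = {[F=H], [G]}: π^{-1}(V) = {F, G, H} ∈ τ ✓.
Open sets in the quotient: τ_Q = {{}, {[F=H]}, {[G]}, {[F=H], [G]}} (4 elements).


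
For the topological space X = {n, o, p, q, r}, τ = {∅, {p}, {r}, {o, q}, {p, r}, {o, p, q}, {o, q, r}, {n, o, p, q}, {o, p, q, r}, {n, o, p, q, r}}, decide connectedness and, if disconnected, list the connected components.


(X, τ) is disconnected; components = [{r}, {n, o, p, q}].

Find clopen sets (U ∈ τ with X ∖ U ∈ τ):
  U = ∅, X ∖ U = {n, o, p, q, r} — both open, so U is clopen.
  U = {r}, X ∖ U = {n, o, p, q} — both open, so U is clopen.
  U = {n, o, p, q}, X ∖ U = {r} — both open, so U is clopen.
  U = {n, o, p, q, r}, X ∖ U = ∅ — both open, so U is clopen.
Nontrivial clopen(s) exist: e.g. {r}. So (X, τ) is disconnected.
Compute connected components by grouping points that agree on all clopens:
  component: {r}
  component: {n, o, p, q}


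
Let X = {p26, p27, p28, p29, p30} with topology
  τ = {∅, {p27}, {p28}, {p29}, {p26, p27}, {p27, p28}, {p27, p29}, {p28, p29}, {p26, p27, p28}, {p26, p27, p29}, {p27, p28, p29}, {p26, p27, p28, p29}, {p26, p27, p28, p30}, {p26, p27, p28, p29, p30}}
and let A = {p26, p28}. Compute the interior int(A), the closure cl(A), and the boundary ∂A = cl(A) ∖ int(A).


int(A) = {p28}, cl(A) = {p26, p28, p30}, ∂A = {p26, p30}.

Closed sets in (X, τ) are complements of opens:
  closed(X, τ) = {∅, {p29}, {p30}, {p26, p30}, {p28, p30}, {p29, p30}, {p26, p27, p30}, {p26, p28, p30}, {p26, p29, p30}, {p28, p29, p30}, {p26, p27, p28, p30}, {p26, p27, p29, p30}, {p26, p28, p29, p30}, {p26, p27, p28, p29, p30}}.
int(A) = ⋃ {U ∈ τ : U ⊆ A}. Opens contained in A: ∅, {p28}.
Taking the union of these: int(A) = {p28}.
cl(A) = ⋂ {C closed : A ⊆ C}. Closed sets containing A: {p26, p28, p30}, {p26, p27, p28, p30}, {p26, p28, p29, p30}, {p26, p27, p28, p29, p30}.
Intersecting these: cl(A) = {p26, p28, p30}.
∂A = cl(A) ∖ int(A) = {p26, p28, p30} ∖ {p28} = {p26, p30}.


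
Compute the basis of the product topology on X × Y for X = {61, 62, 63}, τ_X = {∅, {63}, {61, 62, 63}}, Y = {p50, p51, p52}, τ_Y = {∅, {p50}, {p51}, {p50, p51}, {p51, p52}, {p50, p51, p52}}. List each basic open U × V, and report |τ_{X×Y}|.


Basis B = {∅ × ∅, {63} × {p50}, {63} × {p51}, {63} × {p50, p51}, {63} × {p51, p52}, {61, 62, 63} × {p50}, {61, 62, 63} × {p51}, {63} × {p50, p51, p52}, {61, 62, 63} × {p50, p51}, {61, 62, 63} × {p51, p52}, {61, 62, 63} × {p50, p51, p52}}; |τ_{X×Y}| = 18.

Enumerate products U × V with U ∈ τ_X, V ∈ τ_Y (deduplicated):
  ∅ × ∅ = {} (∅)
  {63} × {p50} = {(63,p50)}
  {63} × {p51} = {(63,p51)}
  {63} × {p50, p51} = {(63,p50), (63,p51)}
  {63} × {p51, p52} = {(63,p51), (63,p52)}
  {61, 62, 63} × {p50} = {(61,p50), (62,p50), (63,p50)}
  {61, 62, 63} × {p51} = {(61,p51), (62,p51), (63,p51)}
  {63} × {p50, p51, p52} = {(63,p50), (63,p51), (63,p52)}
  {61, 62, 63} × {p50, p51} = {(61,p50), (61,p51), (62,p50), (62,p51), (63,p50), (63,p51)}
  {61, 62, 63} × {p51, p52} = {(61,p51), (61,p52), (62,p51), (62,p52), (63,p51), (63,p52)}
  {61, 62, 63} × {p50, p51, p52} = {(61,p50), (61,p51), (61,p52), (62,p50), (62,p51), (62,p52), (63,p50), (63,p51), (63,p52)}
These 11 distinct sets form the basis B.
Close under arbitrary unions to get τ_{X×Y}; counting gives |τ_{X×Y}| = 18.


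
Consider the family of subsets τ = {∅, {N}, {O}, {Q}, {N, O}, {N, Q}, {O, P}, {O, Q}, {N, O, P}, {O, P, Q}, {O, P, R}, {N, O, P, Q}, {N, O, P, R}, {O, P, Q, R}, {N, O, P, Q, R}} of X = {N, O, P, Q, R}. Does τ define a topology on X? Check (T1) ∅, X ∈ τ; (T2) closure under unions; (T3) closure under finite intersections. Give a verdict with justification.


τ is NOT a topology on X.

Axiom (T1): ∅ ∈ τ? Yes; X ∈ τ? Yes.
Axiom (T2/T3): check pairwise unions and intersections of members of τ.
Counterexample for (T2): {N} ∪ {O, Q} = {N, O, Q} ∉ τ. Therefore τ is NOT a topology.


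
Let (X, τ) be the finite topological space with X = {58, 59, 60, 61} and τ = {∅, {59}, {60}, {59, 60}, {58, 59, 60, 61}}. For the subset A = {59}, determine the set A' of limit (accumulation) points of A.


A' = {58, 61}

For each x ∈ X, list the open sets U ∈ τ with x ∈ U, then check whether U ∩ (A ∖ {x}) ≠ ∅ for every such U.
  x = 58: opens ∋ x are {58, 59, 60, 61}; each meets A ∖ {58}, so x IS a limit point.
  x = 59: open {59} ∋ x has {59} ∩ (A ∖ {59}) = ∅, so x is NOT a limit point.
  x = 60: open {60} ∋ x has {60} ∩ (A ∖ {60}) = ∅, so x is NOT a limit point.
  x = 61: opens ∋ x are {58, 59, 60, 61}; each meets A ∖ {61}, so x IS a limit point.
Collecting: A' = {58, 61}.


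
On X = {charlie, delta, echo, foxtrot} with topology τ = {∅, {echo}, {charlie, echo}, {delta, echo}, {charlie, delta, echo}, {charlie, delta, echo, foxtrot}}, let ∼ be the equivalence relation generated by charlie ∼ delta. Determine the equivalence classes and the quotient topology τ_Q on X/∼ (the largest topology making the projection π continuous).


X/∼ = {[charlie=delta], [echo], [foxtrot]}; |τ_Q| = 4.

Equivalence classes: [charlie=delta], [echo], [foxtrot].
Quotient map π: X → X/∼ sends charlie ↦ [charlie=delta], delta ↦ [charlie=delta], echo ↦ [echo], foxtrot ↦ [foxtrot].
For each subset V ⊆ X/∼, compute π^{-1}(V) ⊆ X and check whether π^{-1}(V) ∈ τ. V is open in τ_Q iff π^{-1}(V) ∈ τ.
  V = {}: π^{-1}(V) = ∅ ∈ τ ✓.
  V = {[charlie=delta]}: π^{-1}(V) = {charlie, delta} ∉ τ ✗.
  V = {[echo]}: π^{-1}(V) = {echo} ∈ τ ✓.
  V = {[charlie=delta], [echo]}: π^{-1}(V) = {charlie, delta, echo} ∈ τ ✓.
  V = {[foxtrot]}: π^{-1}(V) = {foxtrot} ∉ τ ✗.
  V = {[charlie=delta], [foxtrot]}: π^{-1}(V) = {charlie, delta, foxtrot} ∉ τ ✗.
  V = {[echo], [foxtrot]}: π^{-1}(V) = {echo, foxtrot} ∉ τ ✗.
  V = {[charlie=delta], [echo], [foxtrot]}: π^{-1}(V) = {charlie, delta, echo, foxtrot} ∈ τ ✓.
Open sets in the quotient: τ_Q = {{}, {[echo]}, {[charlie=delta], [echo]}, {[charlie=delta], [echo], [foxtrot]}} (4 elements).


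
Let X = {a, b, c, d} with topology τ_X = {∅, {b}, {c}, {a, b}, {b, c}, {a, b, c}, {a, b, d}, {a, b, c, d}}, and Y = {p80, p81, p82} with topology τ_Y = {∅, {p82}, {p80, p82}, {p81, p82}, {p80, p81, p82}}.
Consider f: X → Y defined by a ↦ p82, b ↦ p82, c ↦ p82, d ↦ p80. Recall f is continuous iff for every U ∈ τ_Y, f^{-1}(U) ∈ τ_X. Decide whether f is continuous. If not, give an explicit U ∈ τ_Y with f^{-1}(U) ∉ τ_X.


f IS continuous.

Compute f^{-1}(U) for each U ∈ τ_Y:
  U = ∅: f^{-1}(U) = ∅ ∈ τ_X ✓.
  U = {p82}: f^{-1}(U) = {a, b, c} ∈ τ_X ✓.
  U = {p80, p82}: f^{-1}(U) = {a, b, c, d} ∈ τ_X ✓.
  U = {p81, p82}: f^{-1}(U) = {a, b, c} ∈ τ_X ✓.
  U = {p80, p81, p82}: f^{-1}(U) = {a, b, c, d} ∈ τ_X ✓.
Every preimage lies in τ_X, so f IS continuous.


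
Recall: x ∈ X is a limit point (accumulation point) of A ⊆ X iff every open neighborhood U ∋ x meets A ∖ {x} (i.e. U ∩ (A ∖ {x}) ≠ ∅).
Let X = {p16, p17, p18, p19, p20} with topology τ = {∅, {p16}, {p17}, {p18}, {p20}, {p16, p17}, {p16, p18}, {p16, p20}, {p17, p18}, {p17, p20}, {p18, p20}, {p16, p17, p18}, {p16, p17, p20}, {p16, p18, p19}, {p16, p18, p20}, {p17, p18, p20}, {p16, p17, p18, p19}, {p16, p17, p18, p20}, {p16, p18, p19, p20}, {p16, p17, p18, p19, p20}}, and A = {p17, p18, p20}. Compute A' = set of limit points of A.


A' = {p19}

For each x ∈ X, list the open sets U ∈ τ with x ∈ U, then check whether U ∩ (A ∖ {x}) ≠ ∅ for every such U.
  x = p16: open {p16} ∋ x has {p16} ∩ (A ∖ {p16}) = ∅, so x is NOT a limit point.
  x = p17: open {p17} ∋ x has {p17} ∩ (A ∖ {p17}) = ∅, so x is NOT a limit point.
  x = p18: open {p18} ∋ x has {p18} ∩ (A ∖ {p18}) = ∅, so x is NOT a limit point.
  x = p19: opens ∋ x are {p16, p18, p19}, {p16, p17, p18, p19}, {p16, p18, p19, p20}, {p16, p17, p18, p19, p20}; each meets A ∖ {p19}, so x IS a limit point.
  x = p20: open {p20} ∋ x has {p20} ∩ (A ∖ {p20}) = ∅, so x is NOT a limit point.
Collecting: A' = {p19}.


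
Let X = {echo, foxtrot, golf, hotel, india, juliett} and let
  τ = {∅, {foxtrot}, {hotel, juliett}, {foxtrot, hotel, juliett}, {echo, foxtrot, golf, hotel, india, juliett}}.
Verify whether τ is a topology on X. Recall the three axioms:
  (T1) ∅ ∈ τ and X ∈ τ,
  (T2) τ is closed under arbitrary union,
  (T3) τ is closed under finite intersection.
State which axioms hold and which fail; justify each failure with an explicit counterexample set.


τ IS a topology on X.

Axiom (T1): ∅ ∈ τ? Yes; X ∈ τ? Yes.
Axiom (T2/T3): check pairwise unions and intersections of members of τ.
All pairwise intersections and unions checked — each lies in τ. Therefore τ satisfies (T1), (T2), (T3): it IS a topology on X.


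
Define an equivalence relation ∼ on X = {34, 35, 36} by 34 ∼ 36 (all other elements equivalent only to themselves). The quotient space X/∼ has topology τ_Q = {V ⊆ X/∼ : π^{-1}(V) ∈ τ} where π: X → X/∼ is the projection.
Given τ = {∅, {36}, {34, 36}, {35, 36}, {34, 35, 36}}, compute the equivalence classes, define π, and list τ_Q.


X/∼ = {[34=36], [35]}; |τ_Q| = 3.

Equivalence classes: [34=36], [35].
Quotient map π: X → X/∼ sends 34 ↦ [34=36], 35 ↦ [35], 36 ↦ [34=36].
For each subset V ⊆ X/∼, compute π^{-1}(V) ⊆ X and check whether π^{-1}(V) ∈ τ. V is open in τ_Q iff π^{-1}(V) ∈ τ.
  V = {}: π^{-1}(V) = ∅ ∈ τ ✓.
  V = {[34=36]}: π^{-1}(V) = {34, 36} ∈ τ ✓.
  V = {[35]}: π^{-1}(V) = {35} ∉ τ ✗.
  V = {[34=36], [35]}: π^{-1}(V) = {34, 35, 36} ∈ τ ✓.
Open sets in the quotient: τ_Q = {{}, {[34=36]}, {[34=36], [35]}} (3 elements).


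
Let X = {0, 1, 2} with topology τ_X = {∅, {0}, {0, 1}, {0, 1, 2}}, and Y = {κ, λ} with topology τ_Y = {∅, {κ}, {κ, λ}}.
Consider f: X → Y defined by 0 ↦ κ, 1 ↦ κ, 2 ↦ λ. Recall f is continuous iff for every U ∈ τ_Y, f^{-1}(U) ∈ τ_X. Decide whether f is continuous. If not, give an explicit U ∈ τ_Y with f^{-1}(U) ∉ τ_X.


f IS continuous.

Compute f^{-1}(U) for each U ∈ τ_Y:
  U = ∅: f^{-1}(U) = ∅ ∈ τ_X ✓.
  U = {κ}: f^{-1}(U) = {0, 1} ∈ τ_X ✓.
  U = {κ, λ}: f^{-1}(U) = {0, 1, 2} ∈ τ_X ✓.
Every preimage lies in τ_X, so f IS continuous.


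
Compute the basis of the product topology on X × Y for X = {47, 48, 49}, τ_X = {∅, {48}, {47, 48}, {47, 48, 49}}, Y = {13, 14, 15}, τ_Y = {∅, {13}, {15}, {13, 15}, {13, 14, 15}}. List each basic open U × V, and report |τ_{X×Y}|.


Basis B = {∅ × ∅, {48} × {13}, {48} × {15}, {47, 48} × {13}, {47, 48} × {15}, {48} × {13, 15}, {47, 48, 49} × {13}, {47, 48, 49} × {15}, {48} × {13, 14, 15}, {47, 48} × {13, 15}, {47, 48} × {13, 14, 15}, {47, 48, 49} × {13, 15}, {47, 48, 49} × {13, 14, 15}}; |τ_{X×Y}| = 30.

Enumerate products U × V with U ∈ τ_X, V ∈ τ_Y (deduplicated):
  ∅ × ∅ = {} (∅)
  {48} × {13} = {(48,13)}
  {48} × {15} = {(48,15)}
  {47, 48} × {13} = {(47,13), (48,13)}
  {47, 48} × {15} = {(47,15), (48,15)}
  {48} × {13, 15} = {(48,13), (48,15)}
  {47, 48, 49} × {13} = {(47,13), (48,13), (49,13)}
  {47, 48, 49} × {15} = {(47,15), (48,15), (49,15)}
  {48} × {13, 14, 15} = {(48,13), (48,14), (48,15)}
  {47, 48} × {13, 15} = {(47,13), (47,15), (48,13), (48,15)}
  {47, 48} × {13, 14, 15} = {(47,13), (47,14), (47,15), (48,13), (48,14), (48,15)}
  {47, 48, 49} × {13, 15} = {(47,13), (47,15), (48,13), (48,15), (49,13), (49,15)}
  {47, 48, 49} × {13, 14, 15} = {(47,13), (47,14), (47,15), (48,13), (48,14), (48,15), (49,13), (49,14), (49,15)}
These 13 distinct sets form the basis B.
Close under arbitrary unions to get τ_{X×Y}; counting gives |τ_{X×Y}| = 30.


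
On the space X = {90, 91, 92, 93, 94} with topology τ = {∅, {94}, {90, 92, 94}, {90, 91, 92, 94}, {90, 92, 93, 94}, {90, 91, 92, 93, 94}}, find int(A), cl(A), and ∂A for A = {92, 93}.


int(A) = ∅, cl(A) = {90, 91, 92, 93}, ∂A = {90, 91, 92, 93}.

Closed sets in (X, τ) are complements of opens:
  closed(X, τ) = {∅, {91}, {93}, {91, 93}, {90, 91, 92, 93}, {90, 91, 92, 93, 94}}.
int(A) = ⋃ {U ∈ τ : U ⊆ A}. Opens contained in A: ∅.
Taking the union of these: int(A) = ∅.
cl(A) = ⋂ {C closed : A ⊆ C}. Closed sets containing A: {90, 91, 92, 93}, {90, 91, 92, 93, 94}.
Intersecting these: cl(A) = {90, 91, 92, 93}.
∂A = cl(A) ∖ int(A) = {90, 91, 92, 93} ∖ ∅ = {90, 91, 92, 93}.


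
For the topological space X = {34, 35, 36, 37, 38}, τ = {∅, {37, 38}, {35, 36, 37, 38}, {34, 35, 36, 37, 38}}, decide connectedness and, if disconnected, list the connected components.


(X, τ) is connected.

Find clopen sets (U ∈ τ with X ∖ U ∈ τ):
  U = ∅, X ∖ U = {34, 35, 36, 37, 38} — both open, so U is clopen.
  U = {34, 35, 36, 37, 38}, X ∖ U = ∅ — both open, so U is clopen.
Only trivial clopens (∅ and X) exist, so (X, τ) is connected.
Compute connected components by grouping points that agree on all clopens:
  component: {34, 35, 36, 37, 38}


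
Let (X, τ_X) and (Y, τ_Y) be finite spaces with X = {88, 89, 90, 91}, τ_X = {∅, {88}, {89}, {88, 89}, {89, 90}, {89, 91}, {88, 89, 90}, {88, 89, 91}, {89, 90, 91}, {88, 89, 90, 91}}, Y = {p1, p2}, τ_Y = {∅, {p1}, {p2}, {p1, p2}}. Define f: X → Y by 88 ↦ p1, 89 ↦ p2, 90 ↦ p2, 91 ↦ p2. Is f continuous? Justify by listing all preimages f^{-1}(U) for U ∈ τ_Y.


f IS continuous.

Compute f^{-1}(U) for each U ∈ τ_Y:
  U = ∅: f^{-1}(U) = ∅ ∈ τ_X ✓.
  U = {p1}: f^{-1}(U) = {88} ∈ τ_X ✓.
  U = {p2}: f^{-1}(U) = {89, 90, 91} ∈ τ_X ✓.
  U = {p1, p2}: f^{-1}(U) = {88, 89, 90, 91} ∈ τ_X ✓.
Every preimage lies in τ_X, so f IS continuous.


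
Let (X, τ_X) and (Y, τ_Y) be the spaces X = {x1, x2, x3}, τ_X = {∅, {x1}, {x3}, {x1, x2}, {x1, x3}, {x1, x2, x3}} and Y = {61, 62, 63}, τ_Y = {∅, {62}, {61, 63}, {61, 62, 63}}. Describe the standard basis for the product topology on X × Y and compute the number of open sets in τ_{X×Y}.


Basis B = {∅ × ∅, {x1} × {62}, {x3} × {62}, {x1} × {61, 63}, {x1, x2} × {62}, {x1, x3} × {62}, {x3} × {61, 63}, {x1} × {61, 62, 63}, {x1, x2, x3} × {62}, {x3} × {61, 62, 63}, {x1, x2} × {61, 63}, {x1, x3} × {61, 63}, {x1, x2} × {61, 62, 63}, {x1, x3} × {61, 62, 63}, {x1, x2, x3} × {61, 63}, {x1, x2, x3} × {61, 62, 63}}; |τ_{X×Y}| = 36.

Enumerate products U × V with U ∈ τ_X, V ∈ τ_Y (deduplicated):
  ∅ × ∅ = {} (∅)
  {x1} × {62} = {(x1,62)}
  {x3} × {62} = {(x3,62)}
  {x1} × {61, 63} = {(x1,61), (x1,63)}
  {x1, x2} × {62} = {(x1,62), (x2,62)}
  {x1, x3} × {62} = {(x1,62), (x3,62)}
  {x3} × {61, 63} = {(x3,61), (x3,63)}
  {x1} × {61, 62, 63} = {(x1,61), (x1,62), (x1,63)}
  {x1, x2, x3} × {62} = {(x1,62), (x2,62), (x3,62)}
  {x3} × {61, 62, 63} = {(x3,61), (x3,62), (x3,63)}
  {x1, x2} × {61, 63} = {(x1,61), (x1,63), (x2,61), (x2,63)}
  {x1, x3} × {61, 63} = {(x1,61), (x1,63), (x3,61), (x3,63)}
  {x1, x2} × {61, 62, 63} = {(x1,61), (x1,62), (x1,63), (x2,61), (x2,62), (x2,63)}
  {x1, x3} × {61, 62, 63} = {(x1,61), (x1,62), (x1,63), (x3,61), (x3,62), (x3,63)}
  {x1, x2, x3} × {61, 63} = {(x1,61), (x1,63), (x2,61), (x2,63), (x3,61), (x3,63)}
  {x1, x2, x3} × {61, 62, 63} = {(x1,61), (x1,62), (x1,63), (x2,61), (x2,62), (x2,63), (x3,61), (x3,62), (x3,63)}
These 16 distinct sets form the basis B.
Close under arbitrary unions to get τ_{X×Y}; counting gives |τ_{X×Y}| = 36.


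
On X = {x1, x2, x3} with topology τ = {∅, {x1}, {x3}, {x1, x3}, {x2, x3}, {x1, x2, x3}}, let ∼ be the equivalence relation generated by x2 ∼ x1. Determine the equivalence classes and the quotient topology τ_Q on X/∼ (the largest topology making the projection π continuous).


X/∼ = {[x1=x2], [x3]}; |τ_Q| = 3.

Equivalence classes: [x1=x2], [x3].
Quotient map π: X → X/∼ sends x1 ↦ [x1=x2], x2 ↦ [x1=x2], x3 ↦ [x3].
For each subset V ⊆ X/∼, compute π^{-1}(V) ⊆ X and check whether π^{-1}(V) ∈ τ. V is open in τ_Q iff π^{-1}(V) ∈ τ.
  V = {}: π^{-1}(V) = ∅ ∈ τ ✓.
  V = {[x1=x2]}: π^{-1}(V) = {x1, x2} ∉ τ ✗.
  V = {[x3]}: π^{-1}(V) = {x3} ∈ τ ✓.
  V = {[x1=x2], [x3]}: π^{-1}(V) = {x1, x2, x3} ∈ τ ✓.
Open sets in the quotient: τ_Q = {{}, {[x3]}, {[x1=x2], [x3]}} (3 elements).


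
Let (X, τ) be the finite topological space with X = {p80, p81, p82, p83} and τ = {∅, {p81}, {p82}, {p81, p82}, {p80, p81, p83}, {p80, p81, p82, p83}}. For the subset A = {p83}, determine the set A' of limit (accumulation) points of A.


A' = {p80}

For each x ∈ X, list the open sets U ∈ τ with x ∈ U, then check whether U ∩ (A ∖ {x}) ≠ ∅ for every such U.
  x = p80: opens ∋ x are {p80, p81, p83}, {p80, p81, p82, p83}; each meets A ∖ {p80}, so x IS a limit point.
  x = p81: open {p81} ∋ x has {p81} ∩ (A ∖ {p81}) = ∅, so x is NOT a limit point.
  x = p82: open {p82} ∋ x has {p82} ∩ (A ∖ {p82}) = ∅, so x is NOT a limit point.
  x = p83: open {p80, p81, p83} ∋ x has {p80, p81, p83} ∩ (A ∖ {p83}) = ∅, so x is NOT a limit point.
Collecting: A' = {p80}.


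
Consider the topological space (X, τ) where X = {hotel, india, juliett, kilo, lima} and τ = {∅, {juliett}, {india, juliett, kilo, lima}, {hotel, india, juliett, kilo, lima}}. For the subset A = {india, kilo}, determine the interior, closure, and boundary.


int(A) = ∅, cl(A) = {hotel, india, kilo, lima}, ∂A = {hotel, india, kilo, lima}.

Closed sets in (X, τ) are complements of opens:
  closed(X, τ) = {∅, {hotel}, {hotel, india, kilo, lima}, {hotel, india, juliett, kilo, lima}}.
int(A) = ⋃ {U ∈ τ : U ⊆ A}. Opens contained in A: ∅.
Taking the union of these: int(A) = ∅.
cl(A) = ⋂ {C closed : A ⊆ C}. Closed sets containing A: {hotel, india, kilo, lima}, {hotel, india, juliett, kilo, lima}.
Intersecting these: cl(A) = {hotel, india, kilo, lima}.
∂A = cl(A) ∖ int(A) = {hotel, india, kilo, lima} ∖ ∅ = {hotel, india, kilo, lima}.


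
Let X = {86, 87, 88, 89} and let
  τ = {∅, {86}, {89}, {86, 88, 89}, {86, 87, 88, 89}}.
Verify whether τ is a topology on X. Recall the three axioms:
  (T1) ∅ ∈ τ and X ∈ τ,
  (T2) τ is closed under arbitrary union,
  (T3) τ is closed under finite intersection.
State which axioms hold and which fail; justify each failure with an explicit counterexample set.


τ is NOT a topology on X.

Axiom (T1): ∅ ∈ τ? Yes; X ∈ τ? Yes.
Axiom (T2/T3): check pairwise unions and intersections of members of τ.
Counterexample for (T2): {86} ∪ {89} = {86, 89} ∉ τ. Therefore τ is NOT a topology.


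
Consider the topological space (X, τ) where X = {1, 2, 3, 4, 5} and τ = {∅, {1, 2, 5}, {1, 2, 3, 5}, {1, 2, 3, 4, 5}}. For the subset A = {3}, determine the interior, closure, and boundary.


int(A) = ∅, cl(A) = {3, 4}, ∂A = {3, 4}.

Closed sets in (X, τ) are complements of opens:
  closed(X, τ) = {∅, {4}, {3, 4}, {1, 2, 3, 4, 5}}.
int(A) = ⋃ {U ∈ τ : U ⊆ A}. Opens contained in A: ∅.
Taking the union of these: int(A) = ∅.
cl(A) = ⋂ {C closed : A ⊆ C}. Closed sets containing A: {3, 4}, {1, 2, 3, 4, 5}.
Intersecting these: cl(A) = {3, 4}.
∂A = cl(A) ∖ int(A) = {3, 4} ∖ ∅ = {3, 4}.


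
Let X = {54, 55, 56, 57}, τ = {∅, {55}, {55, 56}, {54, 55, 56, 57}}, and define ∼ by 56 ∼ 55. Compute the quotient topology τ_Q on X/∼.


X/∼ = {[54], [55=56], [57]}; |τ_Q| = 3.

Equivalence classes: [54], [55=56], [57].
Quotient map π: X → X/∼ sends 54 ↦ [54], 55 ↦ [55=56], 56 ↦ [55=56], 57 ↦ [57].
For each subset V ⊆ X/∼, compute π^{-1}(V) ⊆ X and check whether π^{-1}(V) ∈ τ. V is open in τ_Q iff π^{-1}(V) ∈ τ.
  V = {}: π^{-1}(V) = ∅ ∈ τ ✓.
  V = {[54]}: π^{-1}(V) = {54} ∉ τ ✗.
  V = {[55=56]}: π^{-1}(V) = {55, 56} ∈ τ ✓.
  V = {[54], [55=56]}: π^{-1}(V) = {54, 55, 56} ∉ τ ✗.
  V = {[57]}: π^{-1}(V) = {57} ∉ τ ✗.
  V = {[54], [57]}: π^{-1}(V) = {54, 57} ∉ τ ✗.
  V = {[55=56], [57]}: π^{-1}(V) = {55, 56, 57} ∉ τ ✗.
  V = {[54], [55=56], [57]}: π^{-1}(V) = {54, 55, 56, 57} ∈ τ ✓.
Open sets in the quotient: τ_Q = {{}, {[55=56]}, {[54], [55=56], [57]}} (3 elements).


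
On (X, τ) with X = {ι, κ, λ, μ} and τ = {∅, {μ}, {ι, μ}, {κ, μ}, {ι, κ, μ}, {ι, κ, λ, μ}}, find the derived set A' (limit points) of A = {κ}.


A' = {λ}

For each x ∈ X, list the open sets U ∈ τ with x ∈ U, then check whether U ∩ (A ∖ {x}) ≠ ∅ for every such U.
  x = ι: open {ι, μ} ∋ x has {ι, μ} ∩ (A ∖ {ι}) = ∅, so x is NOT a limit point.
  x = κ: open {κ, μ} ∋ x has {κ, μ} ∩ (A ∖ {κ}) = ∅, so x is NOT a limit point.
  x = λ: opens ∋ x are {ι, κ, λ, μ}; each meets A ∖ {λ}, so x IS a limit point.
  x = μ: open {μ} ∋ x has {μ} ∩ (A ∖ {μ}) = ∅, so x is NOT a limit point.
Collecting: A' = {λ}.


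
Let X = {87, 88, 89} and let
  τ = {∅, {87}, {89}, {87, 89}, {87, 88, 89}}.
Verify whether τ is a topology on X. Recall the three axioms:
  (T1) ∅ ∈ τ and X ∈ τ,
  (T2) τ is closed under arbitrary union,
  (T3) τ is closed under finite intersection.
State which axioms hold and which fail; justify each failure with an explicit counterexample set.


τ IS a topology on X.

Axiom (T1): ∅ ∈ τ? Yes; X ∈ τ? Yes.
Axiom (T2/T3): check pairwise unions and intersections of members of τ.
All pairwise intersections and unions checked — each lies in τ. Therefore τ satisfies (T1), (T2), (T3): it IS a topology on X.


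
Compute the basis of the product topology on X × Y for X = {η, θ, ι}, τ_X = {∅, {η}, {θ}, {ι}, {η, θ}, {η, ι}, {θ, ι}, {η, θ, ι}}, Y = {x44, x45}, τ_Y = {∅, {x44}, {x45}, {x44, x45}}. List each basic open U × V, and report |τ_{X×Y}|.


Basis B = {∅ × ∅, {η} × {x44}, {η} × {x45}, {θ} × {x44}, {θ} × {x45}, {ι} × {x44}, {ι} × {x45}, {η} × {x44, x45}, {η, θ} × {x44}, {η, ι} × {x44}, {η, θ} × {x45}, {η, ι} × {x45}, {θ} × {x44, x45}, {θ, ι} × {x44}, {θ, ι} × {x45}, {ι} × {x44, x45}, {η, θ, ι} × {x44}, {η, θ, ι} × {x45}, {η, θ} × {x44, x45}, {η, ι} × {x44, x45}, {θ, ι} × {x44, x45}, {η, θ, ι} × {x44, x45}}; |τ_{X×Y}| = 64.

Enumerate products U × V with U ∈ τ_X, V ∈ τ_Y (deduplicated):
  ∅ × ∅ = {} (∅)
  {η} × {x44} = {(η,x44)}
  {η} × {x45} = {(η,x45)}
  {θ} × {x44} = {(θ,x44)}
  {θ} × {x45} = {(θ,x45)}
  {ι} × {x44} = {(ι,x44)}
  {ι} × {x45} = {(ι,x45)}
  {η} × {x44, x45} = {(η,x44), (η,x45)}
  {η, θ} × {x44} = {(η,x44), (θ,x44)}
  {η, ι} × {x44} = {(η,x44), (ι,x44)}
  {η, θ} × {x45} = {(η,x45), (θ,x45)}
  {η, ι} × {x45} = {(η,x45), (ι,x45)}
  {θ} × {x44, x45} = {(θ,x44), (θ,x45)}
  {θ, ι} × {x44} = {(θ,x44), (ι,x44)}
  {θ, ι} × {x45} = {(θ,x45), (ι,x45)}
  {ι} × {x44, x45} = {(ι,x44), (ι,x45)}
  {η, θ, ι} × {x44} = {(η,x44), (θ,x44), (ι,x44)}
  {η, θ, ι} × {x45} = {(η,x45), (θ,x45), (ι,x45)}
  {η, θ} × {x44, x45} = {(η,x44), (η,x45), (θ,x44), (θ,x45)}
  {η, ι} × {x44, x45} = {(η,x44), (η,x45), (ι,x44), (ι,x45)}
  {θ, ι} × {x44, x45} = {(θ,x44), (θ,x45), (ι,x44), (ι,x45)}
  {η, θ, ι} × {x44, x45} = {(η,x44), (η,x45), (θ,x44), (θ,x45), (ι,x44), (ι,x45)}
These 22 distinct sets form the basis B.
Close under arbitrary unions to get τ_{X×Y}; counting gives |τ_{X×Y}| = 64.


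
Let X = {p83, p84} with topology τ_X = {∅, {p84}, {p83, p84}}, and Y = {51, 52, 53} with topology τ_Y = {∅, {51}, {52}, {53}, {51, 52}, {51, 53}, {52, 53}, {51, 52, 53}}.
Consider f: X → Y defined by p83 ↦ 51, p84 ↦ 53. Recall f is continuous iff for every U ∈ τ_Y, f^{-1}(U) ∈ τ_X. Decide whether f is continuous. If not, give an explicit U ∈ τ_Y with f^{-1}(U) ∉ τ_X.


f is NOT continuous.

Compute f^{-1}(U) for each U ∈ τ_Y:
  U = ∅: f^{-1}(U) = ∅ ∈ τ_X ✓.
  U = {51}: f^{-1}(U) = {p83} ∉ τ_X ✗.
  U = {52}: f^{-1}(U) = ∅ ∈ τ_X ✓.
  U = {53}: f^{-1}(U) = {p84} ∈ τ_X ✓.
  U = {51, 52}: f^{-1}(U) = {p83} ∉ τ_X ✗.
  U = {51, 53}: f^{-1}(U) = {p83, p84} ∈ τ_X ✓.
  U = {52, 53}: f^{-1}(U) = {p84} ∈ τ_X ✓.
  U = {51, 52, 53}: f^{-1}(U) = {p83, p84} ∈ τ_X ✓.
Found U = {51} with f^{-1}(U) = {p83} not in τ_X. Therefore f is NOT continuous.


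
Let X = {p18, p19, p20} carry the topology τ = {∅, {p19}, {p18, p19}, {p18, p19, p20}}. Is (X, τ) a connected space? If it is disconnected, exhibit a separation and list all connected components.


(X, τ) is connected.

Find clopen sets (U ∈ τ with X ∖ U ∈ τ):
  U = ∅, X ∖ U = {p18, p19, p20} — both open, so U is clopen.
  U = {p18, p19, p20}, X ∖ U = ∅ — both open, so U is clopen.
Only trivial clopens (∅ and X) exist, so (X, τ) is connected.
Compute connected components by grouping points that agree on all clopens:
  component: {p18, p19, p20}


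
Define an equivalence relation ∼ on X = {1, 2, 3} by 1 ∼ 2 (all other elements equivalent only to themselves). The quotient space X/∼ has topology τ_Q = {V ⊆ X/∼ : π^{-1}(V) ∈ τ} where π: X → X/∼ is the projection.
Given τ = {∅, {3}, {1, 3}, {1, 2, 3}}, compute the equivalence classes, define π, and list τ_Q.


X/∼ = {[1=2], [3]}; |τ_Q| = 3.

Equivalence classes: [1=2], [3].
Quotient map π: X → X/∼ sends 1 ↦ [1=2], 2 ↦ [1=2], 3 ↦ [3].
For each subset V ⊆ X/∼, compute π^{-1}(V) ⊆ X and check whether π^{-1}(V) ∈ τ. V is open in τ_Q iff π^{-1}(V) ∈ τ.
  V = {}: π^{-1}(V) = ∅ ∈ τ ✓.
  V = {[1=2]}: π^{-1}(V) = {1, 2} ∉ τ ✗.
  V = {[3]}: π^{-1}(V) = {3} ∈ τ ✓.
  V = {[1=2], [3]}: π^{-1}(V) = {1, 2, 3} ∈ τ ✓.
Open sets in the quotient: τ_Q = {{}, {[3]}, {[1=2], [3]}} (3 elements).


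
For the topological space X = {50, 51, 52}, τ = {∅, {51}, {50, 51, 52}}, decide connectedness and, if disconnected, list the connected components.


(X, τ) is connected.

Find clopen sets (U ∈ τ with X ∖ U ∈ τ):
  U = ∅, X ∖ U = {50, 51, 52} — both open, so U is clopen.
  U = {50, 51, 52}, X ∖ U = ∅ — both open, so U is clopen.
Only trivial clopens (∅ and X) exist, so (X, τ) is connected.
Compute connected components by grouping points that agree on all clopens:
  component: {50, 51, 52}
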